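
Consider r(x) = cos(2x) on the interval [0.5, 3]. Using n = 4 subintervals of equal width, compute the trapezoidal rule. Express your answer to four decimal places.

Δx = (3 − 0.5)/4 = 0.625.
r(0.5) ≈ 0.5403, r(1.125) ≈ -0.6282, r(1.75) ≈ -0.9365, r(2.375) ≈ 0.0376, r(3) ≈ 0.9602.
T_4 = (Δx/2)·[r(x_0) + 2r(x_1) + 2r(x_2) + 2r(x_3) + r(x_4)].
Sum ≈ -0.4855.

-0.4855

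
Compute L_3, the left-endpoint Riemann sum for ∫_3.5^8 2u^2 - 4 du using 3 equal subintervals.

Δu = (8 − 3.5)/3 = 1.5.
Left endpoints: 3.5, 5, 6.5.
f(3.5) = 20.5, f(5) = 46, f(6.5) = 80.5.
Sum = Δu · [f(3.5) + f(5) + f(6.5)].
Sum = 220.5.

220.5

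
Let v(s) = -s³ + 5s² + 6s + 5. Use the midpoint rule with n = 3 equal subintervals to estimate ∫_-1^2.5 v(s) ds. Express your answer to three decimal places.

Δs = (2.5 − (-1))/3 = 7/6.
Midpoints: -5/12, 0.75, 23/12.
v(-5/12) = 5945/1728, v(0.75) = 11.890625, v(23/12) = 48085/1728.
Sum = Δs · [v(-5/12) + v(0.75) + v(23/12)].
Sum ≈ 50.351.

50.351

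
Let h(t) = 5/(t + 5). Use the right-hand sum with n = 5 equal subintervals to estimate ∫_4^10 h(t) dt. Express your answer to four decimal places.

Δt = (10 − 4)/5 = 1.2.
Right endpoints: 5.2, 6.4, 7.6, 8.8, 10.
h(5.2) = 25/51, h(6.4) = 25/57, h(7.6) = 25/63, h(8.8) = 25/69, h(10) = 1/3.
Sum = Δt · [h(5.2) + h(6.4) + h(7.6) + h(8.8) + h(10)].
Sum ≈ 2.4255.

2.4255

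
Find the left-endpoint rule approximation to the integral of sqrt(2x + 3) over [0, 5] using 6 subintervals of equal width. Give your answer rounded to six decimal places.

13.094137

Δx = (5 − 0)/6 = 5/6.
Left endpoints: 0, 5/6, 5/3, 2.5, 10/3, 25/6.
f(0) ≈ 1.732051, f(5/6) ≈ 2.160247, f(5/3) ≈ 2.516611, f(2.5) ≈ 2.828427, f(10/3) ≈ 3.109126, f(25/6) ≈ 3.366502.
Sum = Δx · [f(0) + f(5/6) + f(5/3) + ...].
Sum ≈ 13.094137.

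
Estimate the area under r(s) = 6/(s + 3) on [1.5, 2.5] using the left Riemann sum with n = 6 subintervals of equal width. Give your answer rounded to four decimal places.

1.2245

Δs = (2.5 − 1.5)/6 = 1/6.
Left endpoints: 1.5, 5/3, 11/6, 2, 13/6, 7/3.
r(1.5) = 4/3, r(5/3) = 9/7, r(11/6) = 36/29, r(2) = 1.2, r(13/6) = 36/31, r(7/3) = 1.125.
Sum = Δs · [r(1.5) + r(5/3) + r(11/6) + ...].
Sum ≈ 1.2245.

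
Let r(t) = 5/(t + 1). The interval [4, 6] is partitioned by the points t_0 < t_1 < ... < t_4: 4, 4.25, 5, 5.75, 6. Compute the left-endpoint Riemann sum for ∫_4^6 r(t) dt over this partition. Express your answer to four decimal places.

1.7745

Subinterval widths: 0.25, 0.75, 0.75, 0.25.
Left endpoints: 4, 4.25, 5, 5.75.
r(4) = 1, r(4.25) = 20/21, r(5) = 5/6, r(5.75) = 20/27.
Sum = Σ Δt_i · r(t_i).
Sum ≈ 1.7745.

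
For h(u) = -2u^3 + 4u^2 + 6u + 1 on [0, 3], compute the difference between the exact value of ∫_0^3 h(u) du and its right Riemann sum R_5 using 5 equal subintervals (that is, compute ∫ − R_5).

Exact integral: ∫_0^3 h(u) du = 25.5.
R_5 = 24.6.
Error = 25.5 − 24.6 = 0.9.

0.9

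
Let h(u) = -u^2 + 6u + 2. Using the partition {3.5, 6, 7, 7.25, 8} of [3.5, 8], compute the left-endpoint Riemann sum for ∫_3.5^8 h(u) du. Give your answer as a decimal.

Subinterval widths: 2.5, 1, 0.25, 0.75.
Left endpoints: 3.5, 6, 7, 7.25.
h(3.5) = 10.75, h(6) = 2, h(7) = -5, h(7.25) = -7.0625.
Sum = Σ Δu_i · h(u_i).
Sum = 22.328125.

22.328125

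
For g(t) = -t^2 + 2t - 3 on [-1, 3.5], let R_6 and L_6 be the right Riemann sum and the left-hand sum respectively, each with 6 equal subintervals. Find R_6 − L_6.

R_6 = -18.140625.
L_6 = -16.453125.
R_6 − L_6 = -1.6875.

-1.6875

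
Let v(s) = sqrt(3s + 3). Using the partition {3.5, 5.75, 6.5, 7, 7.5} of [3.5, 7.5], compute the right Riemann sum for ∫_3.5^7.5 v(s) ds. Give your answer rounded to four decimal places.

18.6569

Subinterval widths: 2.25, 0.75, 0.5, 0.5.
Right endpoints: 5.75, 6.5, 7, 7.5.
v(5.75) ≈ 4.5000, v(6.5) ≈ 4.7434, v(7) ≈ 4.8990, v(7.5) ≈ 5.0498.
Sum = Σ Δs_i · v(s_i).
Sum ≈ 18.6569.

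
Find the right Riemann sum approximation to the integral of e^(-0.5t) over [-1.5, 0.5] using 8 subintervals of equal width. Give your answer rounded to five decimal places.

Δt = (0.5 − (-1.5))/8 = 0.25.
Right endpoints: -1.25, -1, -0.75, -0.5, -0.25, 0, 0.25, 0.5.
f(-1.25) ≈ 1.86825, f(-1) ≈ 1.64872, f(-0.75) ≈ 1.45499, f(-0.5) ≈ 1.28403, f(-0.25) ≈ 1.13315, f(0) ≈ 1.00000, f(0.25) ≈ 0.88250, f(0.5) ≈ 0.77880.
Sum = Δt · [f(-1.25) + f(-1) + f(-0.75) + ...].
Sum ≈ 2.51261.

2.51261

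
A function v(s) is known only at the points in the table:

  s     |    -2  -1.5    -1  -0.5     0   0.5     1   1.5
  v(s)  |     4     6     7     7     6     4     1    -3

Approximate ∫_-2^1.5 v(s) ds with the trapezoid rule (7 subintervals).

Δs = 0.5.
T_7 = (0.5/2)·[4 + 2·6 + 2·7 + 2·7 + 2·6 + 2·4 + 2·1 + (-3)] = 15.75.

15.75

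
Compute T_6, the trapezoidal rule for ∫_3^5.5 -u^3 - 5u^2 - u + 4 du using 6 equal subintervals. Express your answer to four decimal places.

-442.7163

Δu = (5.5 − 3)/6 = 5/12.
f(3) = -71, f(41/12) = -168773/1728, f(23/6) = -28001/216, f(4.25) = -167.328125, f(14/3) = -5702/27, f(61/12) = -452113/1728, f(5.5) = -319.125.
T_6 = (Δu/2)·[f(u_0) + 2f(u_1) + ... + 2f(u_{5}) + f(u_6)].
Sum ≈ -442.7163.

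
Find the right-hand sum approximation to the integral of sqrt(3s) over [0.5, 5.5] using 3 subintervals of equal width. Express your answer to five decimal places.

16.67116

Δs = (5.5 − 0.5)/3 = 5/3.
Right endpoints: 13/6, 23/6, 5.5.
f(13/6) ≈ 2.54951, f(23/6) ≈ 3.39116, f(5.5) ≈ 4.06202.
Sum = Δs · [f(13/6) + f(23/6) + f(5.5)].
Sum ≈ 16.67116.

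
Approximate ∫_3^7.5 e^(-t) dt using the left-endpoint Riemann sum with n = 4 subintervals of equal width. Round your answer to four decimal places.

Δt = (7.5 − 3)/4 = 1.125.
Left endpoints: 3, 4.125, 5.25, 6.375.
f(3) ≈ 0.0498, f(4.125) ≈ 0.0162, f(5.25) ≈ 0.0052, f(6.375) ≈ 0.0017.
Sum = Δt · [f(3) + f(4.125) + f(5.25) + f(6.375)].
Sum ≈ 0.0820.

0.0820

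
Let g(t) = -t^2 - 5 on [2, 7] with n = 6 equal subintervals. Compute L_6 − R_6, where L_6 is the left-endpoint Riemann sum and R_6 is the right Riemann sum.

L_6 ≈ -118.495370.
R_6 ≈ -155.995370.
L_6 − R_6 = 37.5.

37.5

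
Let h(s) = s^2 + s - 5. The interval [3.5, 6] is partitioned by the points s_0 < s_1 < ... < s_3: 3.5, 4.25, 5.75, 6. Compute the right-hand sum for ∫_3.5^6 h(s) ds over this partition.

Subinterval widths: 0.75, 1.5, 0.25.
Right endpoints: 4.25, 5.75, 6.
h(4.25) = 17.3125, h(5.75) = 33.8125, h(6) = 37.
Sum = Σ Δs_i · h(s_i).
Sum = 72.953125.

72.953125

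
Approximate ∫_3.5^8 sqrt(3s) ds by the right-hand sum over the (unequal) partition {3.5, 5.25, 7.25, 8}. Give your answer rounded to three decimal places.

19.947

Subinterval widths: 1.75, 2, 0.75.
Right endpoints: 5.25, 7.25, 8.
f(5.25) ≈ 3.969, f(7.25) ≈ 4.664, f(8) ≈ 4.899.
Sum = Σ Δs_i · f(s_i).
Sum ≈ 19.947.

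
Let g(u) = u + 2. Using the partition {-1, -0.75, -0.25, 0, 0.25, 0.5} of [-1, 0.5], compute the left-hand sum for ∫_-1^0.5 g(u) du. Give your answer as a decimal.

2.375

Subinterval widths: 0.25, 0.5, 0.25, 0.25, 0.25.
Left endpoints: -1, -0.75, -0.25, 0, 0.25.
g(-1) = 1, g(-0.75) = 1.25, g(-0.25) = 1.75, g(0) = 2, g(0.25) = 2.25.
Sum = Σ Δu_i · g(u_i).
Sum = 2.375.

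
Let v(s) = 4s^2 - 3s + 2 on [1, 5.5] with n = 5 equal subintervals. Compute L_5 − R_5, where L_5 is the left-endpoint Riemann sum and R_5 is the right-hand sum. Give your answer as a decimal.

-93.15

L_5 = 141.48.
R_5 = 234.63.
L_5 − R_5 = -93.15.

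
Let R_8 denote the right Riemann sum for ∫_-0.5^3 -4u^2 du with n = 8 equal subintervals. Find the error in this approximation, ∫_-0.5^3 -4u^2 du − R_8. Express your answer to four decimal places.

Exact integral: ∫_-0.5^3 f(u) du ≈ -36.166667.
R_8 = -44.26953125.
Error ≈ -36.166667 − (-44.26953125) ≈ 8.1029.

8.1029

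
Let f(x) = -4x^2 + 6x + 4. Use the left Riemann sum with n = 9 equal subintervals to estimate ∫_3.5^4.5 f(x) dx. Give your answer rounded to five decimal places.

-34.89712

Δx = (4.5 − 3.5)/9 = 1/9.
Left endpoints: 3.5, 65/18, 67/18, 23/6, 71/18, 73/18, 25/6, 77/18, 79/18.
f(3.5) = -24, f(65/18) = -2146/81, f(67/18) = -2356/81, f(23/6) = -286/9, f(71/18) = -2800/81, f(73/18) = -3034/81, f(25/6) = -364/9, f(77/18) = -3526/81, f(79/18) = -3784/81.
Sum = Δx · [f(3.5) + f(65/18) + f(67/18) + ...].
Sum ≈ -34.89712.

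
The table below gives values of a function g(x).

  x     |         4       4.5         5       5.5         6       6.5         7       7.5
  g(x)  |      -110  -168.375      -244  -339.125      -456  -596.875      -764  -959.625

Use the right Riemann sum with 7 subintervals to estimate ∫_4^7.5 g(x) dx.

-1764

Δx = 0.5.
Sum = 0.5·[(-168.375) + (-244) + (-339.125) + (-456) + (-596.875) + (-764) + (-959.625)] = -1764.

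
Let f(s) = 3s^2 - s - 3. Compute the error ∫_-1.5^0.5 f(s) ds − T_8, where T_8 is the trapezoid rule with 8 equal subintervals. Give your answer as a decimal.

-0.0625

Exact integral: ∫_-1.5^0.5 f(s) ds = -1.5.
T_8 = -1.4375.
Error = -1.5 − (-1.4375) = -0.0625.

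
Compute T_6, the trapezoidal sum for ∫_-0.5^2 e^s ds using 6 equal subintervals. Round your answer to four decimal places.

6.8804

Δs = (2 − (-0.5))/6 = 5/12.
f(-0.5) ≈ 0.6065, f(-1/12) ≈ 0.9200, f(1/3) ≈ 1.3956, f(0.75) ≈ 2.1170, f(7/6) ≈ 3.2113, f(19/12) ≈ 4.8712, f(2) ≈ 7.3891.
T_6 = (Δs/2)·[f(s_0) + 2f(s_1) + ... + 2f(s_{5}) + f(s_6)].
Sum ≈ 6.8804.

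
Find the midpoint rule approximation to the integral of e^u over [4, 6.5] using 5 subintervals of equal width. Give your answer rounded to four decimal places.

Δu = (6.5 − 4)/5 = 0.5.
Midpoints: 4.25, 4.75, 5.25, 5.75, 6.25.
f(4.25) ≈ 70.1054, f(4.75) ≈ 115.5843, f(5.25) ≈ 190.5663, f(5.75) ≈ 314.1907, f(6.25) ≈ 518.0128.
Sum = Δu · [f(4.25) + f(4.75) + f(5.25) + f(5.75) + f(6.25)].
Sum ≈ 604.2297.

604.2297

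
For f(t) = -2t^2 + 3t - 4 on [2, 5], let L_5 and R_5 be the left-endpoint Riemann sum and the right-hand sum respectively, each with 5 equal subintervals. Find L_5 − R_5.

19.8

L_5 = -48.96.
R_5 = -68.76.
L_5 − R_5 = 19.8.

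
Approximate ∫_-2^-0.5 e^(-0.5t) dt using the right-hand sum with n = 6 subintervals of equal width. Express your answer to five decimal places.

Δt = (-0.5 − (-2))/6 = 0.25.
Right endpoints: -1.75, -1.5, -1.25, -1, -0.75, -0.5.
f(-1.75) ≈ 2.39888, f(-1.5) ≈ 2.11700, f(-1.25) ≈ 1.86825, f(-1) ≈ 1.64872, f(-0.75) ≈ 1.45499, f(-0.5) ≈ 1.28403.
Sum = Δt · [f(-1.75) + f(-1.5) + f(-1.25) + ...].
Sum ≈ 2.69296.

2.69296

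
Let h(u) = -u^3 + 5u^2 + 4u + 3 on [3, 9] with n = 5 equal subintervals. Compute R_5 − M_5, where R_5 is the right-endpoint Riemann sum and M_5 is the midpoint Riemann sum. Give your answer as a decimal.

-218.88

R_5 = -497.52.
M_5 = -278.64.
R_5 − M_5 = -218.88.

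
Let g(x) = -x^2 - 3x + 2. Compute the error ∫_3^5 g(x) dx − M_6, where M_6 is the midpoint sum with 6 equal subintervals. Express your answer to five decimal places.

Exact integral: ∫_3^5 g(x) dx ≈ -52.6666667.
M_6 ≈ -52.6481481.
Error ≈ -52.6666667 − (-52.6481481) ≈ -0.01852.

-0.01852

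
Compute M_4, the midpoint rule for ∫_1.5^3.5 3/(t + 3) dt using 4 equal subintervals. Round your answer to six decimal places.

1.102373

Δt = (3.5 − 1.5)/4 = 0.5.
Midpoints: 1.75, 2.25, 2.75, 3.25.
f(1.75) = 12/19, f(2.25) = 4/7, f(2.75) = 12/23, f(3.25) = 0.48.
Sum = Δt · [f(1.75) + f(2.25) + f(2.75) + f(3.25)].
Sum ≈ 1.102373.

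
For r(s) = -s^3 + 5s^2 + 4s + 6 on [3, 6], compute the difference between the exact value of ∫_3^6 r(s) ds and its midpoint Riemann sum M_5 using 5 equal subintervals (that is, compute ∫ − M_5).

Exact integral: ∫_3^6 r(s) ds = 83.25.
M_5 = 84.015.
Error = 83.25 − 84.015 = -0.765.

-0.765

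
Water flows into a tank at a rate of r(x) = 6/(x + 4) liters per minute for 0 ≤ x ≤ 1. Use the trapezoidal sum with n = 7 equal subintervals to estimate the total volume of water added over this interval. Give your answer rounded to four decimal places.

Δx = (1 − 0)/7 = 1/7.
r(0) = 1.5, r(1/7) = 42/29, r(2/7) = 1.4, r(3/7) = 42/31, r(4/7) = 1.3125, r(5/7) = 14/11, r(6/7) = 21/17, r(1) = 1.2.
T_7 = (Δx/2)·[r(x_0) + 2r(x_1) + ... + 2r(x_{6}) + r(x_7)].
Sum ≈ 1.3391.

1.3391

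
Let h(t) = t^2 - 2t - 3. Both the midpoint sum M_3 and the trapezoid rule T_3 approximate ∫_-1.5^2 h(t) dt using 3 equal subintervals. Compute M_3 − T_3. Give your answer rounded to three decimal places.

M_3 ≈ -8.85532.
T_3 ≈ -7.66435.
M_3 − T_3 ≈ -1.191.

-1.191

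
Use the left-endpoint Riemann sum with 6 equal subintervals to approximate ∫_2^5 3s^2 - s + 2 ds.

Δs = (5 − 2)/6 = 0.5.
Left endpoints: 2, 2.5, 3, 3.5, 4, 4.5.
f(2) = 12, f(2.5) = 18.25, f(3) = 26, f(3.5) = 35.25, f(4) = 46, f(4.5) = 58.25.
Sum = Δs · [f(2) + f(2.5) + f(3) + ...].
Sum = 97.875.

97.875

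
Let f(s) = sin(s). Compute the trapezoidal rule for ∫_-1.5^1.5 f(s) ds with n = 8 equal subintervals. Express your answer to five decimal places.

0.00000

Δs = (1.5 − (-1.5))/8 = 0.375.
f(-1.5) ≈ -0.99749, f(-1.125) ≈ -0.90227, f(-0.75) ≈ -0.68164, f(-0.375) ≈ -0.36627, f(0) ≈ 0.00000, f(0.375) ≈ 0.36627, f(0.75) ≈ 0.68164, f(1.125) ≈ 0.90227, f(1.5) ≈ 0.99749.
T_8 = (Δs/2)·[f(s_0) + 2f(s_1) + ... + 2f(s_{7}) + f(s_8)].
Sum ≈ 0.00000.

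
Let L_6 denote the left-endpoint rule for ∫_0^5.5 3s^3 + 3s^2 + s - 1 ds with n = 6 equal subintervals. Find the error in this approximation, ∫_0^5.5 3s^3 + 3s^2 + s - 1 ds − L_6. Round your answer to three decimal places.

Exact integral: ∫_0^5.5 f(s) ds = 862.296875.
L_6 ≈ 610.79123.
Error ≈ 862.296875 − 610.79123 ≈ 251.506.

251.506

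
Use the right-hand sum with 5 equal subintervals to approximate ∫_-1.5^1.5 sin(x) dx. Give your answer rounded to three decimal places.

Δx = (1.5 − (-1.5))/5 = 0.6.
Right endpoints: -0.9, -0.3, 0.3, 0.9, 1.5.
f(-0.9) ≈ -0.783, f(-0.3) ≈ -0.296, f(0.3) ≈ 0.296, f(0.9) ≈ 0.783, f(1.5) ≈ 0.997.
Sum = Δx · [f(-0.9) + f(-0.3) + f(0.3) + f(0.9) + f(1.5)].
Sum ≈ 0.598.

0.598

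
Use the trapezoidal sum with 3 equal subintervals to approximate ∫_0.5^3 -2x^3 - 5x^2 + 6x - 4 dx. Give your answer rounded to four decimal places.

Δx = (3 − 0.5)/3 = 5/6.
f(0.5) = -2.5, f(4/3) = -260/27, f(13/6) = -940/27, f(3) = -85.
T_3 = (Δx/2)·[f(x_0) + 2f(x_1) + 2f(x_2) + f(x_3)].
Sum ≈ -73.4954.

-73.4954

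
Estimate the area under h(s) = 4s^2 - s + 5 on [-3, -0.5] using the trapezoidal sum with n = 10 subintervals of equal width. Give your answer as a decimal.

52.8125

Δs = (-0.5 − (-3))/10 = 0.25.
h(-3) = 44, h(-2.75) = 38, h(-2.5) = 32.5, h(-2.25) = 27.5, h(-2) = 23, h(-1.75) = 19, h(-1.5) = 15.5, h(-1.25) = 12.5, h(-1) = 10, h(-0.75) = 8, h(-0.5) = 6.5.
T_10 = (Δs/2)·[h(s_0) + 2h(s_1) + ... + 2h(s_{9}) + h(s_10)].
Sum = 52.8125.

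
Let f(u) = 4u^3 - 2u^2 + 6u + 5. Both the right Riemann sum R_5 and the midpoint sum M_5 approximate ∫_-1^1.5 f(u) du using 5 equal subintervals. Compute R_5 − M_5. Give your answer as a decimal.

7.65625

R_5 = 25.
M_5 = 17.34375.
R_5 − M_5 = 7.65625.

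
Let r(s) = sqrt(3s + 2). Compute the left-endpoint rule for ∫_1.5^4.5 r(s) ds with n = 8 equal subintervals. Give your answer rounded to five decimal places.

9.61558

Δs = (4.5 − 1.5)/8 = 0.375.
Left endpoints: 1.5, 1.875, 2.25, 2.625, 3, 3.375, 3.75, 4.125.
r(1.5) ≈ 2.54951, r(1.875) ≈ 2.76134, r(2.25) ≈ 2.95804, r(2.625) ≈ 3.14245, r(3) ≈ 3.31662, r(3.375) ≈ 3.48210, r(3.75) ≈ 3.64005, r(4.125) ≈ 3.79144.
Sum = Δs · [r(1.5) + r(1.875) + r(2.25) + ...].
Sum ≈ 9.61558.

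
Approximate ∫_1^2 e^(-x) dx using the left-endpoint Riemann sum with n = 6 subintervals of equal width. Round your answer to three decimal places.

Δx = (2 − 1)/6 = 1/6.
Left endpoints: 1, 7/6, 4/3, 1.5, 5/3, 11/6.
f(1) ≈ 0.368, f(7/6) ≈ 0.311, f(4/3) ≈ 0.264, f(1.5) ≈ 0.223, f(5/3) ≈ 0.189, f(11/6) ≈ 0.160.
Sum = Δx · [f(1) + f(7/6) + f(4/3) + ...].
Sum ≈ 0.252.

0.252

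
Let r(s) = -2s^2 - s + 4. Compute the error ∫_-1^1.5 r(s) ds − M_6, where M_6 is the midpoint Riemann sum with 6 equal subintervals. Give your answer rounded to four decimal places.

-0.0723

Exact integral: ∫_-1^1.5 r(s) ds ≈ 6.458333.
M_6 ≈ 6.530671.
Error ≈ 6.458333 − 6.530671 ≈ -0.0723.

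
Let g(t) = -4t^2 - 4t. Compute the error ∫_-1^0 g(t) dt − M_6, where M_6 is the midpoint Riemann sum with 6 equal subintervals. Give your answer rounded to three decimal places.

Exact integral: ∫_-1^0 g(t) dt ≈ 0.66667.
M_6 ≈ 0.67593.
Error ≈ 0.66667 − 0.67593 ≈ -0.009.

-0.009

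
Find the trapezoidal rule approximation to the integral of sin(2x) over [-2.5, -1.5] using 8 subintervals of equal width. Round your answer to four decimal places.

Δx = (-1.5 − (-2.5))/8 = 0.125.
f(-2.5) ≈ 0.9589, f(-2.375) ≈ 0.9993, f(-2.25) ≈ 0.9775, f(-2.125) ≈ 0.8950, f(-2) ≈ 0.7568, f(-1.875) ≈ 0.5716, f(-1.75) ≈ 0.3508, f(-1.625) ≈ 0.1082, f(-1.5) ≈ -0.1411.
T_8 = (Δx/2)·[f(x_0) + 2f(x_1) + ... + 2f(x_{7}) + f(x_8)].
Sum ≈ 0.6335.

0.6335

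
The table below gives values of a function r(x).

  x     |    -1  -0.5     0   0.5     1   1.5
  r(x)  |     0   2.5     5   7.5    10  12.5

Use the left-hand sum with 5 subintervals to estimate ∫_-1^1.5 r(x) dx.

Δx = 0.5.
Sum = 0.5·[0 + 2.5 + 5 + 7.5 + 10] = 12.5.

12.5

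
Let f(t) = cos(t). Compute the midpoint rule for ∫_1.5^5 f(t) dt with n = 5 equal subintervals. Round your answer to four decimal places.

Δt = (5 − 1.5)/5 = 0.7.
Midpoints: 1.85, 2.55, 3.25, 3.95, 4.65.
f(1.85) ≈ -0.2756, f(2.55) ≈ -0.8301, f(3.25) ≈ -0.9941, f(3.95) ≈ -0.6907, f(4.65) ≈ -0.0623.
Sum = Δt · [f(1.85) + f(2.55) + f(3.25) + f(3.95) + f(4.65)].
Sum ≈ -1.9969.

-1.9969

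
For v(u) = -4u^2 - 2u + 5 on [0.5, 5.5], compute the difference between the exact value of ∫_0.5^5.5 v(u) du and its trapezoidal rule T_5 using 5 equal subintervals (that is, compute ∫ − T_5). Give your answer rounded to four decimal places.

Exact integral: ∫_0.5^5.5 v(u) du ≈ -226.666667.
T_5 = -230.
Error ≈ -226.666667 − (-230) ≈ 3.3333.

3.3333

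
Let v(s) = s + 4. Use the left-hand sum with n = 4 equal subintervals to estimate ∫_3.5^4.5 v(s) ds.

Δs = (4.5 − 3.5)/4 = 0.25.
Left endpoints: 3.5, 3.75, 4, 4.25.
v(3.5) = 7.5, v(3.75) = 7.75, v(4) = 8, v(4.25) = 8.25.
Sum = Δs · [v(3.5) + v(3.75) + v(4) + v(4.25)].
Sum = 7.875.

7.875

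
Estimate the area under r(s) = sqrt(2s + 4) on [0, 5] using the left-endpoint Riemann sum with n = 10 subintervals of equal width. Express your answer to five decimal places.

Δs = (5 − 0)/10 = 0.5.
Left endpoints: 0, 0.5, 1, 1.5, 2, 2.5, 3, 3.5, 4, 4.5.
r(0) ≈ 2.00000, r(0.5) ≈ 2.23607, r(1) ≈ 2.44949, r(1.5) ≈ 2.64575, r(2) ≈ 2.82843, r(2.5) ≈ 3.00000, r(3) ≈ 3.16228, r(3.5) ≈ 3.31662, r(4) ≈ 3.46410, r(4.5) ≈ 3.60555.
Sum = Δs · [r(0) + r(0.5) + r(1) + ...].
Sum ≈ 14.35415.

14.35415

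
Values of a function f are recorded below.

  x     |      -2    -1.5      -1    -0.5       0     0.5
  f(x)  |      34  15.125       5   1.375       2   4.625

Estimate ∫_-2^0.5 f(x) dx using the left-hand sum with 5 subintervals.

28.75

Δx = 0.5.
Sum = 0.5·[34 + 15.125 + 5 + 1.375 + 2] = 28.75.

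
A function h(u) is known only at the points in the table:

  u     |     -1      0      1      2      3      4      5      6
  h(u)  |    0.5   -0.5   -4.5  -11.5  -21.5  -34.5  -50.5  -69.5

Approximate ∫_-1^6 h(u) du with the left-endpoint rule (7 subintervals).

-122.5

Δu = 1.
Sum = 1·[0.5 + (-0.5) + (-4.5) + (-11.5) + (-21.5) + (-34.5) + (-50.5)] = -122.5.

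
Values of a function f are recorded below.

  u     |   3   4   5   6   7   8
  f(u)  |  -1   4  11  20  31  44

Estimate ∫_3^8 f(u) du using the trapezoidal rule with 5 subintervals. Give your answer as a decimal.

87.5

Δu = 1.
T_5 = (1/2)·[(-1) + 2·4 + 2·11 + 2·20 + 2·31 + 44] = 87.5.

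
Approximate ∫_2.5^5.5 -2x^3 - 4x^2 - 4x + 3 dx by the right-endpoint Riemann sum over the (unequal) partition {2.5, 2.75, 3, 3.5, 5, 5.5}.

-904.4609375

Subinterval widths: 0.25, 0.25, 0.5, 1.5, 0.5.
Right endpoints: 2.75, 3, 3.5, 5, 5.5.
f(2.75) = -79.84375, f(3) = -99, f(3.5) = -145.75, f(5) = -367, f(5.5) = -472.75.
Sum = Σ Δx_i · f(x_i).
Sum = -904.4609375.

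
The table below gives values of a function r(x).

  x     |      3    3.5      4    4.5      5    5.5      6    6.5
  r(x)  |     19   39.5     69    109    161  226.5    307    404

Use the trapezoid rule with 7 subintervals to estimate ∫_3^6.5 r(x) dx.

561.75

Δx = 0.5.
T_7 = (0.5/2)·[19 + 2·39.5 + 2·69 + 2·109 + 2·161 + 2·226.5 + 2·307 + 404] = 561.75.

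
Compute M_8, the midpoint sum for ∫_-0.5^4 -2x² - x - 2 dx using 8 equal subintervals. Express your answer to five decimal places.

Δx = (4 − (-0.5))/8 = 0.5625.
Midpoints: -0.21875, 0.34375, 0.90625, 1.46875, 2.03125, 2.59375, 3.15625, 3.71875.
f(-0.21875) = -961/512, f(0.34375) = -1321/512, f(0.90625) = -2329/512, f(1.46875) = -3985/512, f(2.03125) = -6289/512, f(2.59375) = -9241/512, f(3.15625) = -12841/512, f(3.71875) = -17089/512.
Sum = Δx · [f(-0.21875) + f(0.34375) + f(0.90625) + ...].
Sum ≈ -59.38770.

-59.38770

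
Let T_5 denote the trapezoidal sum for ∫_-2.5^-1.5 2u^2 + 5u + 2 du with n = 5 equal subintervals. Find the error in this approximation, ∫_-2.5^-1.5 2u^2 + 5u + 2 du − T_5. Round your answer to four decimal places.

Exact integral: ∫_-2.5^-1.5 f(u) du ≈ 0.166667.
T_5 = 0.18.
Error ≈ 0.166667 − 0.18 ≈ -0.0133.

-0.0133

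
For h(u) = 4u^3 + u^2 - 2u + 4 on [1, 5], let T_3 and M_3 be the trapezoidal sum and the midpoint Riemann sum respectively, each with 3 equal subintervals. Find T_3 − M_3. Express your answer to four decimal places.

65.7778

T_3 ≈ 701.185185.
M_3 ≈ 635.407407.
T_3 − M_3 ≈ 65.7778.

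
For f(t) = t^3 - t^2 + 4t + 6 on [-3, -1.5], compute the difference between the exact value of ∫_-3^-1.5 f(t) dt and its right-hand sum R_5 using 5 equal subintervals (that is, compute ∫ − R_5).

-5.281875

Exact integral: ∫_-3^-1.5 f(t) dt = -31.359375.
R_5 = -26.0775.
Error = -31.359375 − (-26.0775) = -5.281875.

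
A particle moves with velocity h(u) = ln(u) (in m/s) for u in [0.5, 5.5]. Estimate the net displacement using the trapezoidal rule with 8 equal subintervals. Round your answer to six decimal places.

Δu = (5.5 − 0.5)/8 = 0.625.
h(0.5) ≈ -0.693147, h(1.125) ≈ 0.117783, h(1.75) ≈ 0.559616, h(2.375) ≈ 0.864997, h(3) ≈ 1.098612, h(3.625) ≈ 1.287854, h(4.25) ≈ 1.446919, h(4.875) ≈ 1.584120, h(5.5) ≈ 1.704748.
T_8 = (Δu/2)·[h(u_0) + 2h(u_1) + ... + 2h(u_{7}) + h(u_8)].
Sum ≈ 4.666064.

4.666064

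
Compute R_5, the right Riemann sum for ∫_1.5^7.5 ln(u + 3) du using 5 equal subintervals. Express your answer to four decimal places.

Δu = (7.5 − 1.5)/5 = 1.2.
Right endpoints: 2.7, 3.9, 5.1, 6.3, 7.5.
f(2.7) ≈ 1.7405, f(3.9) ≈ 1.9315, f(5.1) ≈ 2.0919, f(6.3) ≈ 2.2300, f(7.5) ≈ 2.3514.
Sum = Δu · [f(2.7) + f(3.9) + f(5.1) + f(6.3) + f(7.5)].
Sum ≈ 12.4143.

12.4143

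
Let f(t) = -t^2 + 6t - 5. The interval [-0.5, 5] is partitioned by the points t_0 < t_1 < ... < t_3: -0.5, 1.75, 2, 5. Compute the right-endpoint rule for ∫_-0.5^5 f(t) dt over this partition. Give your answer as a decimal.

Subinterval widths: 2.25, 0.25, 3.
Right endpoints: 1.75, 2, 5.
f(1.75) = 2.4375, f(2) = 3, f(5) = 0.
Sum = Σ Δt_i · f(t_i).
Sum = 6.234375.

6.234375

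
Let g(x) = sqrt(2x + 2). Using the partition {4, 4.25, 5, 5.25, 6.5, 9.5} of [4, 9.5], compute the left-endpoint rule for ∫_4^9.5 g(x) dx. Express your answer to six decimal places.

Subinterval widths: 0.25, 0.75, 0.25, 1.25, 3.
Left endpoints: 4, 4.25, 5, 5.25, 6.5.
g(4) ≈ 3.162278, g(4.25) ≈ 3.240370, g(5) ≈ 3.464102, g(5.25) ≈ 3.535534, g(6.5) ≈ 3.872983.
Sum = Σ Δx_i · g(x_i).
Sum ≈ 20.125240.

20.125240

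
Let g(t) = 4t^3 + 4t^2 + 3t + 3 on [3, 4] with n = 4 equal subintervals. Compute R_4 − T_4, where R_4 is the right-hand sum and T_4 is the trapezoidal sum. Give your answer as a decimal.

R_4 = 260.6875.
T_4 = 238.3125.
R_4 − T_4 = 22.375.

22.375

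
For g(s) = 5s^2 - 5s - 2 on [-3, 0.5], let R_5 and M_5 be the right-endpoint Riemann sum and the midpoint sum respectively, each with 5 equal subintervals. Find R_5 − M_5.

-19.29375

R_5 = 40.075.
M_5 = 59.36875.
R_5 − M_5 = -19.29375.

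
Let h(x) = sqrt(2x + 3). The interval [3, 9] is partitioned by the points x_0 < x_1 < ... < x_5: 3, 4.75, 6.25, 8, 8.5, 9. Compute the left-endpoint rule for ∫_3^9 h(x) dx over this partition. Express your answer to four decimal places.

Subinterval widths: 1.75, 1.5, 1.75, 0.5, 0.5.
Left endpoints: 3, 4.75, 6.25, 8, 8.5.
h(3) ≈ 3.0000, h(4.75) ≈ 3.5355, h(6.25) ≈ 3.9370, h(8) ≈ 4.3589, h(8.5) ≈ 4.4721.
Sum = Σ Δx_i · h(x_i).
Sum ≈ 21.8586.

21.8586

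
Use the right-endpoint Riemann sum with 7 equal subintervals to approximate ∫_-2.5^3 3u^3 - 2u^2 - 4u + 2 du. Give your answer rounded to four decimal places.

Δu = (3 − (-2.5))/7 = 11/14.
Right endpoints: -12/7, -13/14, -1/7, 9/14, 10/7, 31/14, 3.
f(-12/7) = -4162/343, f(-13/14) = 4357/2744, f(-1/7) = 865/343, f(9/14) = -1649/2744, f(10/7) = 326/343, f(31/14) = 43649/2744, f(3) = 53.
Sum = Δu · [f(-12/7) + f(-13/14) + f(-1/7) + ...].
Sum ≈ 48.1110.

48.1110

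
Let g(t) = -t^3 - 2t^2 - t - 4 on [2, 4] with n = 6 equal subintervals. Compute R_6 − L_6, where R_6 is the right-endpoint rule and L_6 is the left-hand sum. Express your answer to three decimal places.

R_6 ≈ -125.40741.
L_6 ≈ -98.07407.
R_6 − L_6 ≈ -27.333.

-27.333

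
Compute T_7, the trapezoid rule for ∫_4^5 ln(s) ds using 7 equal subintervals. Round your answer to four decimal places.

1.5019

Δs = (5 − 4)/7 = 1/7.
f(4) ≈ 1.3863, f(29/7) ≈ 1.4214, f(30/7) ≈ 1.4553, f(31/7) ≈ 1.4881, f(32/7) ≈ 1.5198, f(33/7) ≈ 1.5506, f(34/7) ≈ 1.5805, f(5) ≈ 1.6094.
T_7 = (Δs/2)·[f(s_0) + 2f(s_1) + ... + 2f(s_{6}) + f(s_7)].
Sum ≈ 1.5019.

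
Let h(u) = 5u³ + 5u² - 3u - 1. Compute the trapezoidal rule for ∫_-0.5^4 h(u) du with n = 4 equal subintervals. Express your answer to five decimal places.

Δu = (4 − (-0.5))/4 = 1.125.
h(-0.5) = 1.125, h(0.625) = 153/512, h(1.75) = 35.859375, h(2.875) = 77067/512, h(4) = 387.
T_4 = (Δu/2)·[h(u_0) + 2h(u_1) + 2h(u_2) + 2h(u_3) + h(u_4)].
Sum ≈ 428.33496.

428.33496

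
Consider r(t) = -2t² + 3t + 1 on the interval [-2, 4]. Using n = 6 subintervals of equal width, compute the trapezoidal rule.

-26

Δt = (4 − (-2))/6 = 1.
r(-2) = -13, r(-1) = -4, r(0) = 1, r(1) = 2, r(2) = -1, r(3) = -8, r(4) = -19.
T_6 = (Δt/2)·[r(t_0) + 2r(t_1) + ... + 2r(t_{5}) + r(t_6)].
Sum = -26.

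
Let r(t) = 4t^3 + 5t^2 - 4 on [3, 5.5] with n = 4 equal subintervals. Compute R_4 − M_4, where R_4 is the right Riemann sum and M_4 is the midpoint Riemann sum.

221.09375

R_4 = 1272.890625.
M_4 = 1051.796875.
R_4 − M_4 = 221.09375.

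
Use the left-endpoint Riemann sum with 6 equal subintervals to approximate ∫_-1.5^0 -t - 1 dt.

Δt = (0 − (-1.5))/6 = 0.25.
Left endpoints: -1.5, -1.25, -1, -0.75, -0.5, -0.25.
f(-1.5) = 0.5, f(-1.25) = 0.25, f(-1) = 0, f(-0.75) = -0.25, f(-0.5) = -0.5, f(-0.25) = -0.75.
Sum = Δt · [f(-1.5) + f(-1.25) + f(-1) + ...].
Sum = -0.1875.

-0.1875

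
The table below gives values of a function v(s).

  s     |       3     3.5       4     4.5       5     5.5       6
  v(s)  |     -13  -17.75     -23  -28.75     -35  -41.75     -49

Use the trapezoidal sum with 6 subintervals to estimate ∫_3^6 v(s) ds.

Δs = 0.5.
T_6 = (0.5/2)·[(-13) + 2·(-17.75) + 2·(-23) + 2·(-28.75) + 2·(-35) + 2·(-41.75) + (-49)] = -88.625.

-88.625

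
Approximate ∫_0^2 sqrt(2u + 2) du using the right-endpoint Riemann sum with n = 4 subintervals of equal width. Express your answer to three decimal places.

4.209

Δu = (2 − 0)/4 = 0.5.
Right endpoints: 0.5, 1, 1.5, 2.
f(0.5) ≈ 1.732, f(1) ≈ 2.000, f(1.5) ≈ 2.236, f(2) ≈ 2.449.
Sum = Δu · [f(0.5) + f(1) + f(1.5) + f(2)].
Sum ≈ 4.209.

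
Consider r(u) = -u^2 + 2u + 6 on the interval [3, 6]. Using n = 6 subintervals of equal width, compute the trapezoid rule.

Δu = (6 − 3)/6 = 0.5.
r(3) = 3, r(3.5) = 0.75, r(4) = -2, r(4.5) = -5.25, r(5) = -9, r(5.5) = -13.25, r(6) = -18.
T_6 = (Δu/2)·[r(u_0) + 2r(u_1) + ... + 2r(u_{5}) + r(u_6)].
Sum = -18.125.

-18.125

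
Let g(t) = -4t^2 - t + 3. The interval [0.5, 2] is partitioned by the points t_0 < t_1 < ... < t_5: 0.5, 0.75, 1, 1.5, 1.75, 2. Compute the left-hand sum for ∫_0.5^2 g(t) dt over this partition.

-5.25

Subinterval widths: 0.25, 0.25, 0.5, 0.25, 0.25.
Left endpoints: 0.5, 0.75, 1, 1.5, 1.75.
g(0.5) = 1.5, g(0.75) = 0, g(1) = -2, g(1.5) = -7.5, g(1.75) = -11.
Sum = Σ Δt_i · g(t_i).
Sum = -5.25.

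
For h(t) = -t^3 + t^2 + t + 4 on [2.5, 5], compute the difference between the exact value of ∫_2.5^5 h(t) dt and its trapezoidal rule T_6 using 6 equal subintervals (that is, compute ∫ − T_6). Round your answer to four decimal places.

Exact integral: ∫_2.5^5 h(t) dt ≈ -90.651042.
T_6 ≈ -91.392506.
Error ≈ -90.651042 − (-91.392506) ≈ 0.7415.

0.7415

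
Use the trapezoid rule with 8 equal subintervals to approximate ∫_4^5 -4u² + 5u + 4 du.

Δu = (5 − 4)/8 = 0.125.
f(4) = -40, f(4.125) = -43.4375, f(4.25) = -47, f(4.375) = -50.6875, f(4.5) = -54.5, f(4.625) = -58.4375, f(4.75) = -62.5, f(4.875) = -66.6875, f(5) = -71.
T_8 = (Δu/2)·[f(u_0) + 2f(u_1) + ... + 2f(u_{7}) + f(u_8)].
Sum = -54.84375.

-54.84375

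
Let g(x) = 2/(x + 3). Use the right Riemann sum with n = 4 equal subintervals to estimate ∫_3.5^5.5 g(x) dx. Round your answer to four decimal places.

0.5188

Δx = (5.5 − 3.5)/4 = 0.5.
Right endpoints: 4, 4.5, 5, 5.5.
g(4) = 2/7, g(4.5) = 4/15, g(5) = 0.25, g(5.5) = 4/17.
Sum = Δx · [g(4) + g(4.5) + g(5) + g(5.5)].
Sum ≈ 0.5188.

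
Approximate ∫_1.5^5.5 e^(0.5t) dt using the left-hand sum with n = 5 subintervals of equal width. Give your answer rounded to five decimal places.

22.00074

Δt = (5.5 − 1.5)/5 = 0.8.
Left endpoints: 1.5, 2.3, 3.1, 3.9, 4.7.
f(1.5) ≈ 2.11700, f(2.3) ≈ 3.15819, f(3.1) ≈ 4.71147, f(3.9) ≈ 7.02869, f(4.7) ≈ 10.48557.
Sum = Δt · [f(1.5) + f(2.3) + f(3.1) + f(3.9) + f(4.7)].
Sum ≈ 22.00074.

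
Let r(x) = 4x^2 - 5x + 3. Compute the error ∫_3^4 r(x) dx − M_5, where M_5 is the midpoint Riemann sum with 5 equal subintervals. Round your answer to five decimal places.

Exact integral: ∫_3^4 r(x) dx ≈ 34.8333333.
M_5 = 34.82.
Error ≈ 34.8333333 − 34.82 ≈ 0.01333.

0.01333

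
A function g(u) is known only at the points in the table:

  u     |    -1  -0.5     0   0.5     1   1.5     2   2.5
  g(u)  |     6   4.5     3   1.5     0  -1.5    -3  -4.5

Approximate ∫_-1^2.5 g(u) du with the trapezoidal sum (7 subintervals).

2.625

Δu = 0.5.
T_7 = (0.5/2)·[6 + 2·4.5 + 2·3 + 2·1.5 + 2·0 + 2·(-1.5) + 2·(-3) + (-4.5)] = 2.625.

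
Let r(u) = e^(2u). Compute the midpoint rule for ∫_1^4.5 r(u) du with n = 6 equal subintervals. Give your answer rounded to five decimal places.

3827.07957

Δu = (4.5 − 1)/6 = 7/12.
Midpoints: 31/24, 1.875, 59/24, 73/24, 3.625, 101/24.
r(31/24) ≈ 13.24120, r(1.875) ≈ 42.52108, r(59/24) ≈ 136.54670, r(73/24) ≈ 438.48839, r(3.625) ≈ 1408.10485, r(101/24) ≈ 4521.80562.
Sum = Δu · [r(31/24) + r(1.875) + r(59/24) + ...].
Sum ≈ 3827.07957.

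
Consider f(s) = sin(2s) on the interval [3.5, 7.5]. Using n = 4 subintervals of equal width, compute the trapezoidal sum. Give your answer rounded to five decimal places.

0.48593

Δs = (7.5 − 3.5)/4 = 1.
f(3.5) ≈ 0.65699, f(4.5) ≈ 0.41212, f(5.5) ≈ -0.99999, f(6.5) ≈ 0.42017, f(7.5) ≈ 0.65029.
T_4 = (Δs/2)·[f(s_0) + 2f(s_1) + 2f(s_2) + 2f(s_3) + f(s_4)].
Sum ≈ 0.48593.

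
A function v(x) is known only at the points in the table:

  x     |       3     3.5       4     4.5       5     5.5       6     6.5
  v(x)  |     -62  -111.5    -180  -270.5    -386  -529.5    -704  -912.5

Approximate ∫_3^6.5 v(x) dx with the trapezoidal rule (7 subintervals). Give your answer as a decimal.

-1334.375

Δx = 0.5.
T_7 = (0.5/2)·[(-62) + 2·(-111.5) + 2·(-180) + 2·(-270.5) + 2·(-386) + 2·(-529.5) + 2·(-704) + (-912.5)] = -1334.375.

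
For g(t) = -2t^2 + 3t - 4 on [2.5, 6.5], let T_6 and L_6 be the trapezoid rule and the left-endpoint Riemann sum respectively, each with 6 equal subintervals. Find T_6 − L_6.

T_6 ≈ -135.259259.
L_6 ≈ -115.259259.
T_6 − L_6 = -20.

-20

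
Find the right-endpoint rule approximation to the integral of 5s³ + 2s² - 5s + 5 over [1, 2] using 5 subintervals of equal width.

24.68

Δs = (2 − 1)/5 = 0.2.
Right endpoints: 1.2, 1.4, 1.6, 1.8, 2.
f(1.2) = 10.52, f(1.4) = 15.64, f(1.6) = 22.6, f(1.8) = 31.64, f(2) = 43.
Sum = Δs · [f(1.2) + f(1.4) + f(1.6) + f(1.8) + f(2)].
Sum = 24.68.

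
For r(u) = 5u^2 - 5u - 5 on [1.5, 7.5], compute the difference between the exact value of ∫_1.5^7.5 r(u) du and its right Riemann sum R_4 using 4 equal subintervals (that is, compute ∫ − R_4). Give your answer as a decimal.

-191.25

Exact integral: ∫_1.5^7.5 r(u) du = 532.5.
R_4 = 723.75.
Error = 532.5 − 723.75 = -191.25.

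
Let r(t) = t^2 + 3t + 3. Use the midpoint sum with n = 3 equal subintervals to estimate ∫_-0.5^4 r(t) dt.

57.65625

Δt = (4 − (-0.5))/3 = 1.5.
Midpoints: 0.25, 1.75, 3.25.
r(0.25) = 3.8125, r(1.75) = 11.3125, r(3.25) = 23.3125.
Sum = Δt · [r(0.25) + r(1.75) + r(3.25)].
Sum = 57.65625.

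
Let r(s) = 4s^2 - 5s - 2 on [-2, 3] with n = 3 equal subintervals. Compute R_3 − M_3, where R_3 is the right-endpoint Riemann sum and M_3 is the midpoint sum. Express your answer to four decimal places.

9.7222

R_3 ≈ 29.259259.
M_3 ≈ 19.537037.
R_3 − M_3 ≈ 9.7222.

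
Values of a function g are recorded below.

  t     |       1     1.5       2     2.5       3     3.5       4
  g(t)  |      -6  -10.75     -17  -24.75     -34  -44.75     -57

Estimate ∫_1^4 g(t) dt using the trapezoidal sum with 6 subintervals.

-81.375

Δt = 0.5.
T_6 = (0.5/2)·[(-6) + 2·(-10.75) + 2·(-17) + 2·(-24.75) + 2·(-34) + 2·(-44.75) + (-57)] = -81.375.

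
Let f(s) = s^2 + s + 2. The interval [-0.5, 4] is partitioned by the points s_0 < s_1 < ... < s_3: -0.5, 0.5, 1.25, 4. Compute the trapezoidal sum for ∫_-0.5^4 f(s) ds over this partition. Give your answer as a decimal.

Subinterval widths: 1, 0.75, 2.75.
f(-0.5) = 1.75, f(0.5) = 2.75, f(1.25) = 4.8125, f(4) = 22.
On each subinterval the trapezoid contributes (Δs_i/2)·[f(s_{i-1}) + f(s_i)].
Sum = 41.953125.

41.953125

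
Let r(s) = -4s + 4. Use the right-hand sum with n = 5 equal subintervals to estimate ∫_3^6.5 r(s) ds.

-57.4

Δs = (6.5 − 3)/5 = 0.7.
Right endpoints: 3.7, 4.4, 5.1, 5.8, 6.5.
r(3.7) = -10.8, r(4.4) = -13.6, r(5.1) = -16.4, r(5.8) = -19.2, r(6.5) = -22.
Sum = Δs · [r(3.7) + r(4.4) + r(5.1) + r(5.8) + r(6.5)].
Sum = -57.4.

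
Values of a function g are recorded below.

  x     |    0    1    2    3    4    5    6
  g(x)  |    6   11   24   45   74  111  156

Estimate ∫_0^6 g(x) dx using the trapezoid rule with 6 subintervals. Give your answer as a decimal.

Δx = 1.
T_6 = (1/2)·[6 + 2·11 + 2·24 + 2·45 + 2·74 + 2·111 + 156] = 346.

346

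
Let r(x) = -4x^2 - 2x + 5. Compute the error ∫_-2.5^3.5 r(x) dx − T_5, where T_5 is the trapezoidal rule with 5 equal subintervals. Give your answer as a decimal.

5.76

Exact integral: ∫_-2.5^3.5 r(x) dx = -54.
T_5 = -59.76.
Error = -54 − (-59.76) = 5.76.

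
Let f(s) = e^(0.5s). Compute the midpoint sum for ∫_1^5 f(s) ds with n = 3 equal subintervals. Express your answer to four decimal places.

20.6824

Δs = (5 − 1)/3 = 4/3.
Midpoints: 5/3, 3, 13/3.
f(5/3) ≈ 2.3010, f(3) ≈ 4.4817, f(13/3) ≈ 8.7291.
Sum = Δs · [f(5/3) + f(3) + f(13/3)].
Sum ≈ 20.6824.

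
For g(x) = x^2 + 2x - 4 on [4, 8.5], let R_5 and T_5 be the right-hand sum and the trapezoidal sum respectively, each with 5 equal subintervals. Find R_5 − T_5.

29.3625

R_5 = 251.595.
T_5 = 222.2325.
R_5 − T_5 = 29.3625.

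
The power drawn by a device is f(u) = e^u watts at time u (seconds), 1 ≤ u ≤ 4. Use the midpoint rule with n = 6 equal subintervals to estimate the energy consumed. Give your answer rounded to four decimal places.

Δu = (4 − 1)/6 = 0.5.
Midpoints: 1.25, 1.75, 2.25, 2.75, 3.25, 3.75.
f(1.25) ≈ 3.4903, f(1.75) ≈ 5.7546, f(2.25) ≈ 9.4877, f(2.75) ≈ 15.6426, f(3.25) ≈ 25.7903, f(3.75) ≈ 42.5211.
Sum = Δu · [f(1.25) + f(1.75) + f(2.25) + ...].
Sum ≈ 51.3434.

51.3434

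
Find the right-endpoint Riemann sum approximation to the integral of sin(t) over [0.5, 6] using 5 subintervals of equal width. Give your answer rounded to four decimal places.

-0.4914

Δt = (6 − 0.5)/5 = 1.1.
Right endpoints: 1.6, 2.7, 3.8, 4.9, 6.
f(1.6) ≈ 0.9996, f(2.7) ≈ 0.4274, f(3.8) ≈ -0.6119, f(4.9) ≈ -0.9825, f(6) ≈ -0.2794.
Sum = Δt · [f(1.6) + f(2.7) + f(3.8) + f(4.9) + f(6)].
Sum ≈ -0.4914.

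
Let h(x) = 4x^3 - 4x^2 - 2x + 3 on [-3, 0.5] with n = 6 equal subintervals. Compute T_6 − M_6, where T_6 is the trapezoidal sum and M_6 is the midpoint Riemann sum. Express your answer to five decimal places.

T_6 ≈ -101.6255787.
M_6 ≈ -95.9684606.
T_6 − M_6 ≈ -5.65712.

-5.65712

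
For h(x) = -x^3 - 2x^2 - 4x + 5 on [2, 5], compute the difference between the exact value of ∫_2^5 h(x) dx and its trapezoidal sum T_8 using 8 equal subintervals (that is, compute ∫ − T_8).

0.87890625

Exact integral: ∫_2^5 h(x) dx = -257.25.
T_8 = -258.12890625.
Error = -257.25 − (-258.12890625) = 0.87890625.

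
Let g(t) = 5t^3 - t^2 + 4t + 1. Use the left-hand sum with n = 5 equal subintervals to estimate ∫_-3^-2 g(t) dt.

-107.24

Δt = (-2 − (-3))/5 = 0.2.
Left endpoints: -3, -2.8, -2.6, -2.4, -2.2.
g(-3) = -155, g(-2.8) = -127.8, g(-2.6) = -104.04, g(-2.4) = -83.48, g(-2.2) = -65.88.
Sum = Δt · [g(-3) + g(-2.8) + g(-2.6) + g(-2.4) + g(-2.2)].
Sum = -107.24.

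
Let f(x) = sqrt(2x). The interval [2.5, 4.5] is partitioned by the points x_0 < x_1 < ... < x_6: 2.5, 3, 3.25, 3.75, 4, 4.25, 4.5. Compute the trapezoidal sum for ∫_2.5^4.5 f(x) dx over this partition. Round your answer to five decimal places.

Subinterval widths: 0.5, 0.25, 0.5, 0.25, 0.25, 0.25.
f(2.5) ≈ 2.23607, f(3) ≈ 2.44949, f(3.25) ≈ 2.54951, f(3.75) ≈ 2.73861, f(4) ≈ 2.82843, f(4.25) ≈ 2.91548, f(4.5) ≈ 3.00000.
On each subinterval the trapezoid contributes (Δx_i/2)·[f(x_{i-1}) + f(x_i)].
Sum ≈ 5.27160.

5.27160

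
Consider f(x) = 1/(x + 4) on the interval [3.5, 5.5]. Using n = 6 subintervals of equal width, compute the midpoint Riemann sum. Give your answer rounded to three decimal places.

Δx = (5.5 − 3.5)/6 = 1/3.
Midpoints: 11/3, 4, 13/3, 14/3, 5, 16/3.
f(11/3) = 3/23, f(4) = 0.125, f(13/3) = 0.12, f(14/3) = 3/26, f(5) = 1/9, f(16/3) = 3/28.
Sum = Δx · [f(11/3) + f(4) + f(13/3) + ...].
Sum ≈ 0.236.

0.236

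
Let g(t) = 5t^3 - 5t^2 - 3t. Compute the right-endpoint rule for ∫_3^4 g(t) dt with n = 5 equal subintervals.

Δt = (4 − 3)/5 = 0.2.
Right endpoints: 3.2, 3.4, 3.6, 3.8, 4.
g(3.2) = 103.04, g(3.4) = 128.52, g(3.6) = 157.68, g(3.8) = 190.76, g(4) = 228.
Sum = Δt · [g(3.2) + g(3.4) + g(3.6) + g(3.8) + g(4)].
Sum = 161.6.

161.6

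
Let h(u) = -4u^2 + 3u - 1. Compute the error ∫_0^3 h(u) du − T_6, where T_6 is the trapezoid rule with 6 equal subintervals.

0.5

Exact integral: ∫_0^3 h(u) du = -25.5.
T_6 = -26.
Error = -25.5 − (-26) = 0.5.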